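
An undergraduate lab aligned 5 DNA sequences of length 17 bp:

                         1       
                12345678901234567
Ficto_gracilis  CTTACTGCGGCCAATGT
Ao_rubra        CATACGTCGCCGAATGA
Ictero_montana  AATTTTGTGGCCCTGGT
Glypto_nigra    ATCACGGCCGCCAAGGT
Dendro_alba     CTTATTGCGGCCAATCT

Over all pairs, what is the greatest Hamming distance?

12

Pairwise Hamming distances:
  Ficto_gracilis vs Ao_rubra: 6
  Ficto_gracilis vs Ictero_montana: 8
  Ficto_gracilis vs Glypto_nigra: 5
  Ficto_gracilis vs Dendro_alba: 2
  Ao_rubra vs Ictero_montana: 12
  Ao_rubra vs Glypto_nigra: 9
  Ao_rubra vs Dendro_alba: 8
  Ictero_montana vs Glypto_nigra: 9
  Ictero_montana vs Dendro_alba: 8
  Glypto_nigra vs Dendro_alba: 7
The largest is 12, between Ao_rubra and Ictero_montana.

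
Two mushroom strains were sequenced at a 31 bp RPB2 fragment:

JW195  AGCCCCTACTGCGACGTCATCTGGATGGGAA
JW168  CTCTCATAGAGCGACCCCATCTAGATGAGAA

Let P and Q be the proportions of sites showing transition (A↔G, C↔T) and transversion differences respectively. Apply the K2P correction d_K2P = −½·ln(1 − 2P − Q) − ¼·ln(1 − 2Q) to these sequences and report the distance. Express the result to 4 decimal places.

0.4228

Differing sites — 1:A/C (Tv); 2:G/T (Tv); 4:C/T (Ti); 6:C/A (Tv); 9:C/G (Tv); 10:T/A (Tv); 16:G/C (Tv); 17:T/C (Ti); 23:G/A (Ti); 28:G/A (Ti).
Of the 10 differences, 4 transitions and 6 transversions over 31 sites: P = 4/31 = 0.129032, Q = 6/31 = 0.193548.
d = −0.5·ln(0.548388) − 0.25·ln(0.612904) = −0.5·(-0.600772) − 0.25·(-0.489547) = 0.4228.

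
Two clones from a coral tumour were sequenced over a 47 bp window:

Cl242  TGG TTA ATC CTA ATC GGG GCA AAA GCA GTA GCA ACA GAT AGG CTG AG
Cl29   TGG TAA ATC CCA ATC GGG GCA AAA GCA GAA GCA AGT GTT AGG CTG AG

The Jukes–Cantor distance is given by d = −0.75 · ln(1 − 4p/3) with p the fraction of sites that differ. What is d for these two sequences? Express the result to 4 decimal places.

0.1399

Differing sites — 5:T/A; 11:T/C; 29:T/A; 35:C/G; 36:A/T; 38:A/T.
p = 6/47 = 0.127660.
d = −0.75 · ln(1 − (4/3)·0.127660) = −0.75 · ln(0.829787) = −0.75 · (-0.186586) = 0.1399.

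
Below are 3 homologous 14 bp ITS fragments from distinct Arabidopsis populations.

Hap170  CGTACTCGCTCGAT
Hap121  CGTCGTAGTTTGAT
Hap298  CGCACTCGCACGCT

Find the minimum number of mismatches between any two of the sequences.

3

Pairwise Hamming distances:
  Hap170 vs Hap121: 5
  Hap170 vs Hap298: 3
  Hap121 vs Hap298: 8
The smallest is 3, between Hap170 and Hap298.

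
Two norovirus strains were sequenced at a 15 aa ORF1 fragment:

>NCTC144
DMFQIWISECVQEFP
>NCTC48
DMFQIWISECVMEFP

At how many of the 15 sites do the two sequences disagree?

Differing sites — 12:Q/M.
That gives 1 mismatch out of 15 aligned sites, so the Hamming distance is 1.

1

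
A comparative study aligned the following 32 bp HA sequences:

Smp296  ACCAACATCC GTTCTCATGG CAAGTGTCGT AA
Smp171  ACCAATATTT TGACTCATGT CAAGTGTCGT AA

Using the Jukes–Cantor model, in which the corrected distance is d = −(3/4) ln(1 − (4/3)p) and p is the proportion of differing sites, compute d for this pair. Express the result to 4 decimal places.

Mismatches occur at site 6 (C↔T), site 9 (C↔T), site 10 (C↔T), site 11 (G↔T), site 12 (T↔G), site 13 (T↔A), site 20 (G↔T).
p = 7/32 = 0.218750.
d = −0.75 · ln(1 − (4/3)·0.218750) = −0.75 · ln(0.708333) = −0.75 · (-0.344841) = 0.2586.

0.2586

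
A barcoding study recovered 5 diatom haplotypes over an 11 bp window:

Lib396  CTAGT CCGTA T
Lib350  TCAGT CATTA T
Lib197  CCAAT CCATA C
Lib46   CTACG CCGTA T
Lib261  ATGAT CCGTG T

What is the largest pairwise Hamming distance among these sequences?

Pairwise Hamming distances:
  Lib396 vs Lib350: 4
  Lib396 vs Lib197: 4
  Lib396 vs Lib46: 2
  Lib396 vs Lib261: 4
  Lib350 vs Lib197: 5
  Lib350 vs Lib46: 6
  Lib350 vs Lib261: 7
  Lib197 vs Lib46: 5
  Lib197 vs Lib261: 6
  Lib46 vs Lib261: 5
The largest is 7, between Lib350 and Lib261.

7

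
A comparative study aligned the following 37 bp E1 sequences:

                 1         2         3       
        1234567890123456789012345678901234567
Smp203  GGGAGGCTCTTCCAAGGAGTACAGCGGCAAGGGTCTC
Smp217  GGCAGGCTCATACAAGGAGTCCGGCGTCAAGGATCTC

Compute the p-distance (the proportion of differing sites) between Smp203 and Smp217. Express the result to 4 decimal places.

Differing sites — 3:G/C; 10:T/A; 12:C/A; 21:A/C; 23:A/G; 27:G/T; 33:G/A.
There are 7 differences over 37 sites, so p = 7/37 = 0.1892.

0.1892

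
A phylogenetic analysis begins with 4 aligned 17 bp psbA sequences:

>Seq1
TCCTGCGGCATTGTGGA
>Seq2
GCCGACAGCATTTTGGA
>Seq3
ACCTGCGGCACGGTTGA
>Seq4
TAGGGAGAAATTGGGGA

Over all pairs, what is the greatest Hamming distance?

Pairwise Hamming distances:
  Seq1 vs Seq2: 5
  Seq1 vs Seq3: 4
  Seq1 vs Seq4: 7
  Seq2 vs Seq3: 8
  Seq2 vs Seq4: 10
  Seq3 vs Seq4: 11
The largest is 11, between Seq3 and Seq4.

11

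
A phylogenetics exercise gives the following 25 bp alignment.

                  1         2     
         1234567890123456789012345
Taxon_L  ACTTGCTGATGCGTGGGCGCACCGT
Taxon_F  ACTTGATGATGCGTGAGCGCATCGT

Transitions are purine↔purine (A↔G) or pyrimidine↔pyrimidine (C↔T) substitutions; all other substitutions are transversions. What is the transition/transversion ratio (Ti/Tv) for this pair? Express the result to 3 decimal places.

Mismatches occur at site 6 (C→A, transversion), site 16 (G→A, transition), site 22 (C→T, transition).
Of the 3 differences, 2 transitions and 1 transversion, so Ti/Tv = 2/1 = 2.000.

2.000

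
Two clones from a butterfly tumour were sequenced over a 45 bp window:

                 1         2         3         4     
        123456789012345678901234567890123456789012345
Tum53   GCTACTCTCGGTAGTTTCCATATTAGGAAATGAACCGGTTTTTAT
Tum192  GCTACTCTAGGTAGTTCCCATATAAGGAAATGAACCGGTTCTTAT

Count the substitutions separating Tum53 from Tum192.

Differing sites — 9:C/A; 17:T/C; 24:T/A; 41:T/C.
That gives 4 mismatches out of 45 aligned sites, so the Hamming distance is 4.

4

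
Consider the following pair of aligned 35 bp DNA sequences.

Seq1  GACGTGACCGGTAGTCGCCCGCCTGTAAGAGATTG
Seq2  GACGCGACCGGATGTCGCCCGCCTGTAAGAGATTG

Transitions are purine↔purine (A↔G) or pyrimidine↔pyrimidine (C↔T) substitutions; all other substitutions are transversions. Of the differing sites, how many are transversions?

The sequences differ at positions 5 (T/C, transition), 12 (T/A, transversion), 13 (A/T, transversion).
Of the 3 differences, 1 transition and 2 transversions, so the answer is 2.

2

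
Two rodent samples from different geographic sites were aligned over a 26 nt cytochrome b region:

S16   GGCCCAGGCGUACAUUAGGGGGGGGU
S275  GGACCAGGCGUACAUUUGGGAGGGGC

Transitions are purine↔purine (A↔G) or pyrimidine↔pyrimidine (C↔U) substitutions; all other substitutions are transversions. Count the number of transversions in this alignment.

The sequences differ at positions 3 (C/A, transversion), 17 (A/U, transversion), 21 (G/A, transition), 26 (U/C, transition).
Of the 4 differences, 2 transitions and 2 transversions, so the answer is 2.

2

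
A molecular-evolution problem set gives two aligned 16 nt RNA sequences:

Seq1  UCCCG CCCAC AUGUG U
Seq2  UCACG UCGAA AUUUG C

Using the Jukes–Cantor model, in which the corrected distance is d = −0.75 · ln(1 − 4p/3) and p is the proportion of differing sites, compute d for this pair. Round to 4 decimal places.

The sequences differ at positions 3 (C/A), 6 (C/U), 8 (C/G), 10 (C/A), 13 (G/U), 16 (U/C).
p = 6/16 = 0.375000.
d = −0.75 · ln(1 − (4/3)·0.375000) = −0.75 · ln(0.500000) = −0.75 · (-0.693147) = 0.5199.

0.5199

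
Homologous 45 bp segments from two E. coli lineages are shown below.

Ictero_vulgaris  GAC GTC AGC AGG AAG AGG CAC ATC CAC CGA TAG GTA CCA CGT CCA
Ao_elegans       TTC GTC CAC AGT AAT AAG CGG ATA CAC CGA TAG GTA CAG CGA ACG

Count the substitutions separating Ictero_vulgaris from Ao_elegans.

15

The sequences differ at positions 1 (G/T), 2 (A/T), 7 (A/C), 8 (G/A), 12 (G/T), 15 (G/T), 17 (G/A), 20 (A/G), 21 (C/G), 24 (C/A), 38 (C/A), 39 (A/G), 42 (T/A), 43 (C/A), 45 (A/G).
That gives 15 mismatches out of 45 aligned sites, so the Hamming distance is 15.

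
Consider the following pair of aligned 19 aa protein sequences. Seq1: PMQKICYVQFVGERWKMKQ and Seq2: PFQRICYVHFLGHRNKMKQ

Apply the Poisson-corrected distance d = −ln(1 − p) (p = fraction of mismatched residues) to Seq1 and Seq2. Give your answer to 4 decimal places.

Differing sites — 2:M/F; 4:K/R; 9:Q/H; 11:V/L; 13:E/H; 15:W/N.
p = 6/19 = 0.315789.
d = −ln(1 − 0.315789) = −ln(0.684211) = 0.3795.

0.3795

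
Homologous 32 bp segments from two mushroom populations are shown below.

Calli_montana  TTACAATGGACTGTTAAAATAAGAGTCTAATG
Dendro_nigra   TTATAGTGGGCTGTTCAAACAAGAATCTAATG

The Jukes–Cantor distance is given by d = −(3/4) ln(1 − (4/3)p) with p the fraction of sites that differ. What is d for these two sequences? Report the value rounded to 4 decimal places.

Differing sites — 4:C/T; 6:A/G; 10:A/G; 16:A/C; 20:T/C; 25:G/A.
p = 6/32 = 0.187500.
d = −0.75 · ln(1 − (4/3)·0.187500) = −0.75 · ln(0.750000) = −0.75 · (-0.287682) = 0.2158.

0.2158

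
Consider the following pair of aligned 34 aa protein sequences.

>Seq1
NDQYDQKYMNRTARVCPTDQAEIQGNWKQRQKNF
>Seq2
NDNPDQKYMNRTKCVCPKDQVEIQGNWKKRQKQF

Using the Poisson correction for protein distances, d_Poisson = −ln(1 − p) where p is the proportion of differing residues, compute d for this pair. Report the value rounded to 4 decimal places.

0.2683

The sequences differ at positions 3 (Q/N), 4 (Y/P), 13 (A/K), 14 (R/C), 18 (T/K), 21 (A/V), 29 (Q/K), 33 (N/Q).
p = 8/34 = 0.235294.
d = −ln(1 − 0.235294) = −ln(0.764706) = 0.2683.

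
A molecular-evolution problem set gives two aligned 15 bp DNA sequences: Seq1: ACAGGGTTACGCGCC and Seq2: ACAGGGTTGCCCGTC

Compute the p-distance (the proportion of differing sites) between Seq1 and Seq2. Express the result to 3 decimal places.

The sequences differ at positions 9 (A/G), 11 (G/C), 14 (C/T).
There are 3 differences over 15 sites, so p = 3/15 = 0.200.

0.200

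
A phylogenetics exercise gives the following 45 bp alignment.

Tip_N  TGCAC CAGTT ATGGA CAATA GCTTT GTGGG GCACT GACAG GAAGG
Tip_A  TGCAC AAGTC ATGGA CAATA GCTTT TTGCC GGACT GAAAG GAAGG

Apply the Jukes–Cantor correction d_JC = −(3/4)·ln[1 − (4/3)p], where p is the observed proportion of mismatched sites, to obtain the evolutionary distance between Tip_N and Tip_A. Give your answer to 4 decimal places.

The sequences differ at positions 6 (C/A), 10 (T/C), 26 (G/T), 29 (G/C), 30 (G/C), 32 (C/G), 38 (C/A).
p = 7/45 = 0.155556.
d = −0.75 · ln(1 − (4/3)·0.155556) = −0.75 · ln(0.792592) = −0.75 · (-0.232447) = 0.1743.

0.1743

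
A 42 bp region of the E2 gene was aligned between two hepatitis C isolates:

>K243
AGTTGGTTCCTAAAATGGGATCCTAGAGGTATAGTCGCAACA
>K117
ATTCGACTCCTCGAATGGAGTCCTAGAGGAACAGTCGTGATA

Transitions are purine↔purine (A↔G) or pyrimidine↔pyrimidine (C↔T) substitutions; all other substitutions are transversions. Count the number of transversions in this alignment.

The sequences differ at positions 2 (G/T, transversion), 4 (T/C, transition), 6 (G/A, transition), 7 (T/C, transition), 12 (A/C, transversion), 13 (A/G, transition), 19 (G/A, transition), 20 (A/G, transition), 30 (T/A, transversion), 32 (T/C, transition), 38 (C/T, transition), 39 (A/G, transition), 41 (C/T, transition).
Of the 13 differences, 10 transitions and 3 transversions, so the answer is 3.

3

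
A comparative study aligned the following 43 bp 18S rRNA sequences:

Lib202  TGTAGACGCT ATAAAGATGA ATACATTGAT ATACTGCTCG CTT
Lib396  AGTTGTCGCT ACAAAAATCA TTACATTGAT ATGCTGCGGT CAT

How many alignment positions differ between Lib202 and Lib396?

The sequences differ at positions 1 (T/A), 4 (A/T), 6 (A/T), 12 (T/C), 16 (G/A), 19 (G/C), 21 (A/T), 33 (A/G), 38 (T/G), 39 (C/G), 40 (G/T), 42 (T/A).
That gives 12 mismatches out of 43 aligned sites, so the Hamming distance is 12.

12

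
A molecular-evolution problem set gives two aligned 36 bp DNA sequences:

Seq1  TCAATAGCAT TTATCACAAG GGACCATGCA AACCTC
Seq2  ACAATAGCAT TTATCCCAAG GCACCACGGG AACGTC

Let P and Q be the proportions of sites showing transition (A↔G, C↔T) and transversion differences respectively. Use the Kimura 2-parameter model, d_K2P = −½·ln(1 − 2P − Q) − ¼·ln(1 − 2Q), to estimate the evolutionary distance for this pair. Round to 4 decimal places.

0.2252

Mismatches occur at site 1 (T/A, transversion), site 16 (A/C, transversion), site 22 (G/C, transversion), site 27 (T/C, transition), site 29 (C/G, transversion), site 30 (A/G, transition), site 34 (C/G, transversion).
Of the 7 differences, 2 transitions and 5 transversions over 36 sites: P = 2/36 = 0.055556, Q = 5/36 = 0.138889.
d = −0.5·ln(0.749999) − 0.25·ln(0.722222) = −0.5·(-0.287683) − 0.25·(-0.325423) = 0.2252.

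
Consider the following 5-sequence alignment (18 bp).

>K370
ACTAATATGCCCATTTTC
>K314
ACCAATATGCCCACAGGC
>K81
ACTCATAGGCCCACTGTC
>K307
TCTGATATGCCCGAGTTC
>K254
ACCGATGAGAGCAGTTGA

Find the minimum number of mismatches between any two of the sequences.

4

Pairwise Hamming distances:
  K370 vs K314: 5
  K370 vs K81: 4
  K370 vs K307: 5
  K370 vs K254: 9
  K314 vs K81: 5
  K314 vs K307: 8
  K314 vs K254: 9
  K81 vs K307: 7
  K81 vs K254: 10
  K307 vs K254: 11
The smallest is 4, between K370 and K81.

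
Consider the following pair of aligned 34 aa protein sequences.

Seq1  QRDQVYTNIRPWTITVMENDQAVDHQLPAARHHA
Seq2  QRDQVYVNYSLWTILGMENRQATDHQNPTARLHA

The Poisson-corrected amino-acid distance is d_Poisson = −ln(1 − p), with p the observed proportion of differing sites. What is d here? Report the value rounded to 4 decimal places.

The sequences differ at positions 7 (T/V), 9 (I/Y), 10 (R/S), 11 (P/L), 15 (T/L), 16 (V/G), 20 (D/R), 23 (V/T), 27 (L/N), 29 (A/T), 32 (H/L).
p = 11/34 = 0.323529.
d = −ln(1 − 0.323529) = −ln(0.676471) = 0.3909.

0.3909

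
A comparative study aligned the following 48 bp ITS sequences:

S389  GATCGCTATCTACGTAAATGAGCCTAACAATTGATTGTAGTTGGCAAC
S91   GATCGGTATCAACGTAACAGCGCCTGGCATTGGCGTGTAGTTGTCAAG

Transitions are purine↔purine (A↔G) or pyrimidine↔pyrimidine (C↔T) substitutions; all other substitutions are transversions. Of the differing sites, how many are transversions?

The sequences differ at positions 6 (C/G, transversion), 11 (T/A, transversion), 18 (A/C, transversion), 19 (T/A, transversion), 21 (A/C, transversion), 26 (A/G, transition), 27 (A/G, transition), 30 (A/T, transversion), 32 (T/G, transversion), 34 (A/C, transversion), 35 (T/G, transversion), 44 (G/T, transversion), 48 (C/G, transversion).
Of the 13 differences, 2 transitions and 11 transversions, so the answer is 11.

11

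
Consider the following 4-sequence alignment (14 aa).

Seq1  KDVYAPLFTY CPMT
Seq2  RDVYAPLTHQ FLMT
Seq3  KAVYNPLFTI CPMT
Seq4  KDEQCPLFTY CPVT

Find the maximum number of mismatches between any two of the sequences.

10

Pairwise Hamming distances:
  Seq1 vs Seq2: 6
  Seq1 vs Seq3: 3
  Seq1 vs Seq4: 4
  Seq2 vs Seq3: 8
  Seq2 vs Seq4: 10
  Seq3 vs Seq4: 6
The largest is 10, between Seq2 and Seq4.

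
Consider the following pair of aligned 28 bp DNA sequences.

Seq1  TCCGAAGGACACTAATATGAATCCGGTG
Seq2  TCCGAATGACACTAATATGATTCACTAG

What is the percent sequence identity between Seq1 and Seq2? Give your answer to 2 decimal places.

78.57%

The sequences differ at positions 7 (G/T), 21 (A/T), 24 (C/A), 25 (G/C), 26 (G/T), 27 (T/A).
22 of the 28 sites match, so the percent identity is 22/28 × 100 = 78.57%.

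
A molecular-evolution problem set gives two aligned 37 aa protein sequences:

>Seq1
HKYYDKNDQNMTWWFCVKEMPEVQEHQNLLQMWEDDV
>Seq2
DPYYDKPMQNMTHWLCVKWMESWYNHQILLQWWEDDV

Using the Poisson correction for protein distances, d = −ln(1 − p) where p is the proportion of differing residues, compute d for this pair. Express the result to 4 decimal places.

0.4754

Differing sites — 1:H/D; 2:K/P; 7:N/P; 8:D/M; 13:W/H; 15:F/L; 19:E/W; 21:P/E; 22:E/S; 23:V/W; 24:Q/Y; 25:E/N; 28:N/I; 32:M/W.
p = 14/37 = 0.378378.
d = −ln(1 − 0.378378) = −ln(0.621622) = 0.4754.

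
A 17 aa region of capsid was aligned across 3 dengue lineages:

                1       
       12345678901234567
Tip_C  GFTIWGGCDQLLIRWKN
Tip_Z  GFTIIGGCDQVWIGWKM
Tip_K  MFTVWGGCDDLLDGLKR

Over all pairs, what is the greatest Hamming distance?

Pairwise Hamming distances:
  Tip_C vs Tip_Z: 5
  Tip_C vs Tip_K: 7
  Tip_Z vs Tip_K: 9
The largest is 9, between Tip_Z and Tip_K.

9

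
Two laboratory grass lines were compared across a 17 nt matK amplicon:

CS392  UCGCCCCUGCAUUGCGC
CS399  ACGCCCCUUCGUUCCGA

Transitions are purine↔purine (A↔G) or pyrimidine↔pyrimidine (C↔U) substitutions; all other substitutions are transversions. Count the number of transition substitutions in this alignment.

The sequences differ at positions 1 (U/A, transversion), 9 (G/U, transversion), 11 (A/G, transition), 14 (G/C, transversion), 17 (C/A, transversion).
Of the 5 differences, 1 transition and 4 transversions, so the answer is 1.

1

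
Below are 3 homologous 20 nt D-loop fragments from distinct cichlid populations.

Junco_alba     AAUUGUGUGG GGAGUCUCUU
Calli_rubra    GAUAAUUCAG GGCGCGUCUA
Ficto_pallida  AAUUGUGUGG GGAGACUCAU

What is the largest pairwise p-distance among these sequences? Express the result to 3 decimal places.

0.550

Pairwise Hamming distances:
  Junco_alba vs Calli_rubra: 10
  Junco_alba vs Ficto_pallida: 2
  Calli_rubra vs Ficto_pallida: 11
The largest is 11 mismatches, between Calli_rubra and Ficto_pallida; p = 11/20 = 0.550.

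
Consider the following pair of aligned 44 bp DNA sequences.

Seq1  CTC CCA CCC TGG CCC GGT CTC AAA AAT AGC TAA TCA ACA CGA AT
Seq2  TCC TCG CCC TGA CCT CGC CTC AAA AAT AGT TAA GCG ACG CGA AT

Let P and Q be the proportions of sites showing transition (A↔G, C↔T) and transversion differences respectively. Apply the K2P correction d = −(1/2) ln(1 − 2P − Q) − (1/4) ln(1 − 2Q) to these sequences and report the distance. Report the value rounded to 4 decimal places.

The sequences differ at positions 1 (C/T, transition), 2 (T/C, transition), 4 (C/T, transition), 6 (A/G, transition), 12 (G/A, transition), 15 (C/T, transition), 16 (G/C, transversion), 18 (T/C, transition), 30 (C/T, transition), 34 (T/G, transversion), 36 (A/G, transition), 39 (A/G, transition).
Of the 12 differences, 10 transitions and 2 transversions over 44 sites: P = 10/44 = 0.227273, Q = 2/44 = 0.045455.
d = −0.5·ln(0.499999) − 0.25·ln(0.909090) = −0.5·(-0.693149) − 0.25·(-0.095311) = 0.3704.

0.3704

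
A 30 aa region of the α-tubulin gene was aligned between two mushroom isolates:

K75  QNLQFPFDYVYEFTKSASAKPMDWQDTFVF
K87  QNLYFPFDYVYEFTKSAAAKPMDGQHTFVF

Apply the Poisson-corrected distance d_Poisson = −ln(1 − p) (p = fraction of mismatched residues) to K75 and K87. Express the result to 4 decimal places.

Mismatches occur at site 4 (Q/Y), site 18 (S/A), site 24 (W/G), site 26 (D/H).
p = 4/30 = 0.133333.
d = −ln(1 − 0.133333) = −ln(0.866667) = 0.1431.

0.1431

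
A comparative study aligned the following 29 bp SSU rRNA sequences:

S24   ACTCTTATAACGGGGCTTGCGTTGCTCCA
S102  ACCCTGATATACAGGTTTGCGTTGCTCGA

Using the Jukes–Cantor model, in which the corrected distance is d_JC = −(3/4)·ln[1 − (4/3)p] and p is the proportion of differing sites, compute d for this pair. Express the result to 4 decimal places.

Differing sites — 3:T/C; 6:T/G; 10:A/T; 11:C/A; 12:G/C; 13:G/A; 16:C/T; 28:C/G.
p = 8/29 = 0.275862.
d = −0.75 · ln(1 − (4/3)·0.275862) = −0.75 · ln(0.632184) = −0.75 · (-0.458575) = 0.3439.

0.3439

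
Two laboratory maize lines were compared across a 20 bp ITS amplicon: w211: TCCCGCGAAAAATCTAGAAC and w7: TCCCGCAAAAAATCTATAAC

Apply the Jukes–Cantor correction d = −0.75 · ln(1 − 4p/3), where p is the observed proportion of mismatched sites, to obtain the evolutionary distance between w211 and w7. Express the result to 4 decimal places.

Mismatches occur at site 7 (G↔A), site 17 (G↔T).
p = 2/20 = 0.100000.
d = −0.75 · ln(1 − (4/3)·0.100000) = −0.75 · ln(0.866667) = −0.75 · (-0.143100) = 0.1073.

0.1073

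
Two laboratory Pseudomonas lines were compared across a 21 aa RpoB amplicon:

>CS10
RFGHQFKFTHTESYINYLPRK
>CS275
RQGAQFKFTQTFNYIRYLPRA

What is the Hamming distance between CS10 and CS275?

7

The sequences differ at positions 2 (F/Q), 4 (H/A), 10 (H/Q), 12 (E/F), 13 (S/N), 16 (N/R), 21 (K/A).
That gives 7 mismatches out of 21 aligned sites, so the Hamming distance is 7.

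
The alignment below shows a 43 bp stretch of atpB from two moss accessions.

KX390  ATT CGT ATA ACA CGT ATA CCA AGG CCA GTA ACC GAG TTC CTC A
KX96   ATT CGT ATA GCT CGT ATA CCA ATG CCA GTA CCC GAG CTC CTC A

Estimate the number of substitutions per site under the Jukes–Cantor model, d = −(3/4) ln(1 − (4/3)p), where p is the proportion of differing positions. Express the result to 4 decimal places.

The sequences differ at positions 10 (A/G), 12 (A/T), 23 (G/T), 31 (A/C), 37 (T/C).
p = 5/43 = 0.116279.
d = −0.75 · ln(1 − (4/3)·0.116279) = −0.75 · ln(0.844961) = −0.75 · (-0.168465) = 0.1263.

0.1263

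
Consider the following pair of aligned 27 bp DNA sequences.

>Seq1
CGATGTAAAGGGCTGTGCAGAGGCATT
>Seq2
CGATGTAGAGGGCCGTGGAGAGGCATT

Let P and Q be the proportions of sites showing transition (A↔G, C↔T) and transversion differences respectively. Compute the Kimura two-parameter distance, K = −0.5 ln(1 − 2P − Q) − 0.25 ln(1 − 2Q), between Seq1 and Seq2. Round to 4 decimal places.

0.1216

Mismatches occur at site 8 (A↔G, transition), site 14 (T↔C, transition), site 18 (C↔G, transversion).
Of the 3 differences, 2 transitions and 1 transversion over 27 sites: P = 2/27 = 0.074074, Q = 1/27 = 0.037037.
d = −0.5·ln(0.814815) − 0.25·ln(0.925926) = −0.5·(-0.204794) − 0.25·(-0.076961) = 0.1216.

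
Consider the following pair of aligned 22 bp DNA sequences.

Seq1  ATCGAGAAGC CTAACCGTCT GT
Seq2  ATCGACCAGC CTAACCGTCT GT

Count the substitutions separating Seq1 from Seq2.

2

Mismatches occur at site 6 (G→C), site 7 (A→C).
That gives 2 mismatches out of 22 aligned sites, so the Hamming distance is 2.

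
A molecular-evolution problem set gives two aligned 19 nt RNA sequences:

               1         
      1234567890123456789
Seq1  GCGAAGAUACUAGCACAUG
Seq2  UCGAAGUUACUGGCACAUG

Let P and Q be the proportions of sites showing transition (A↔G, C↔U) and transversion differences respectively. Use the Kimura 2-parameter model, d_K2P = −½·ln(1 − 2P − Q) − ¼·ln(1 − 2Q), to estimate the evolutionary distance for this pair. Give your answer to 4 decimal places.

0.1773

Differing sites — 1:G/U (Tv); 7:A/U (Tv); 12:A/G (Ti).
Of the 3 differences, 1 transition and 2 transversions over 19 sites: P = 1/19 = 0.052632, Q = 2/19 = 0.105263.
d = −0.5·ln(0.789473) − 0.25·ln(0.789474) = −0.5·(-0.236390) − 0.25·(-0.236388) = 0.1773.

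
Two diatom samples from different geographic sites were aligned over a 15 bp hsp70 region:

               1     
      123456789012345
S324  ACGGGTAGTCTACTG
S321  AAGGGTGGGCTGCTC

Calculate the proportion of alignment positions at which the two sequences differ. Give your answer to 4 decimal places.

0.3333

Mismatches occur at site 2 (C↔A), site 7 (A↔G), site 9 (T↔G), site 12 (A↔G), site 15 (G↔C).
There are 5 differences over 15 sites, so p = 5/15 = 0.3333.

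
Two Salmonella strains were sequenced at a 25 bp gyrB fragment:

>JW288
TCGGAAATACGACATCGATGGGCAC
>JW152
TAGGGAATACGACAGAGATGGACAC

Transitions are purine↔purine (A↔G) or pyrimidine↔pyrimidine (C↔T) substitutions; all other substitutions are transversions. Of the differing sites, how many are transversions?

3

Mismatches occur at site 2 (C↔A, transversion), site 5 (A↔G, transition), site 15 (T↔G, transversion), site 16 (C↔A, transversion), site 22 (G↔A, transition).
Of the 5 differences, 2 transitions and 3 transversions, so the answer is 3.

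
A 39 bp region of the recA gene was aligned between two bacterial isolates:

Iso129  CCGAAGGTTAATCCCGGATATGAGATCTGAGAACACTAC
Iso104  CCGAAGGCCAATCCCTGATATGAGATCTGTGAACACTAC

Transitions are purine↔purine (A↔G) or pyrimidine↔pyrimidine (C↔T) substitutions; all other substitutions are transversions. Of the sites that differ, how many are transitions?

2

The sequences differ at positions 8 (T/C, transition), 9 (T/C, transition), 16 (G/T, transversion), 30 (A/T, transversion).
Of the 4 differences, 2 transitions and 2 transversions, so the answer is 2.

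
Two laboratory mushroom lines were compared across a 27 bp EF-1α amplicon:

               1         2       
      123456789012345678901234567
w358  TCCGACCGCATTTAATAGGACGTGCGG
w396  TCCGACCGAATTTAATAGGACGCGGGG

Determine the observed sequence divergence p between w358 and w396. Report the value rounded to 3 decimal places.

Differing sites — 9:C/A; 23:T/C; 25:C/G.
There are 3 differences over 27 sites, so p = 3/27 = 0.111.

0.111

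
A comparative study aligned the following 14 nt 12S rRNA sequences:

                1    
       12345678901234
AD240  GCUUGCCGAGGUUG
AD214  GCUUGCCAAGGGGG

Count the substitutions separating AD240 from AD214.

3

Mismatches occur at site 8 (G↔A), site 12 (U↔G), site 13 (U↔G).
That gives 3 mismatches out of 14 aligned sites, so the Hamming distance is 3.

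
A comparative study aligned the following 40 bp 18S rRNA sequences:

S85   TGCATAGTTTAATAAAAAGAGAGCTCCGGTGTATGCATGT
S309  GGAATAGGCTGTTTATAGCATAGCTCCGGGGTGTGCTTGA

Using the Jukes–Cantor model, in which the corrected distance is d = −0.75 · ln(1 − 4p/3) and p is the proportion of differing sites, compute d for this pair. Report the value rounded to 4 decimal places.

Differing sites — 1:T/G; 3:C/A; 8:T/G; 9:T/C; 11:A/G; 12:A/T; 14:A/T; 16:A/T; 18:A/G; 19:G/C; 21:G/T; 30:T/G; 33:A/G; 37:A/T; 40:T/A.
p = 15/40 = 0.375000.
d = −0.75 · ln(1 − (4/3)·0.375000) = −0.75 · ln(0.500000) = −0.75 · (-0.693147) = 0.5199.

0.5199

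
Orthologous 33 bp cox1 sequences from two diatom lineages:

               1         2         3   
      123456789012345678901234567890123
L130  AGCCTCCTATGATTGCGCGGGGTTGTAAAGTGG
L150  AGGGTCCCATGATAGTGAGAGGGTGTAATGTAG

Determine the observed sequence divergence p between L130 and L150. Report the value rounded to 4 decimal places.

The sequences differ at positions 3 (C/G), 4 (C/G), 8 (T/C), 14 (T/A), 16 (C/T), 18 (C/A), 20 (G/A), 23 (T/G), 29 (A/T), 32 (G/A).
There are 10 differences over 33 sites, so p = 10/33 = 0.3030.

0.3030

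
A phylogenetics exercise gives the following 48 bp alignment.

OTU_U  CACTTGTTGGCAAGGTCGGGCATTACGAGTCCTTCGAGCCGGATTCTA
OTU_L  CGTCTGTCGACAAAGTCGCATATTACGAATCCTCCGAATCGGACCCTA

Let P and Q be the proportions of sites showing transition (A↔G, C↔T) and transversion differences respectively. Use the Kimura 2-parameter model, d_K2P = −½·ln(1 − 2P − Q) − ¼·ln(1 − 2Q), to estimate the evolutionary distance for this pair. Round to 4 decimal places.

Differing sites — 2:A/G (Ti); 3:C/T (Ti); 4:T/C (Ti); 8:T/C (Ti); 10:G/A (Ti); 14:G/A (Ti); 19:G/C (Tv); 20:G/A (Ti); 21:C/T (Ti); 29:G/A (Ti); 34:T/C (Ti); 38:G/A (Ti); 39:C/T (Ti); 44:T/C (Ti); 45:T/C (Ti).
Of the 15 differences, 14 transitions and 1 transversion over 48 sites: P = 14/48 = 0.291667, Q = 1/48 = 0.020833.
d = −0.5·ln(0.395833) − 0.25·ln(0.958334) = −0.5·(-0.926763) − 0.25·(-0.042559) = 0.4740.

0.4740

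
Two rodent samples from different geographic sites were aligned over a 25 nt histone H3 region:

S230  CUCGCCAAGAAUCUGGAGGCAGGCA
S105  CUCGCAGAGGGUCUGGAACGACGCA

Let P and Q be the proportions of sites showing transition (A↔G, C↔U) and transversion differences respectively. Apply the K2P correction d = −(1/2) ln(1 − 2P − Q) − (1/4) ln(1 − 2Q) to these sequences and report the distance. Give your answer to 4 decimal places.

The sequences differ at positions 6 (C/A, transversion), 7 (A/G, transition), 10 (A/G, transition), 11 (A/G, transition), 18 (G/A, transition), 19 (G/C, transversion), 20 (C/G, transversion), 22 (G/C, transversion).
Of the 8 differences, 4 transitions and 4 transversions over 25 sites: P = 4/25 = 0.160000, Q = 4/25 = 0.160000.
d = −0.5·ln(0.520000) − 0.25·ln(0.680000) = −0.5·(-0.653926) − 0.25·(-0.385662) = 0.4234.

0.4234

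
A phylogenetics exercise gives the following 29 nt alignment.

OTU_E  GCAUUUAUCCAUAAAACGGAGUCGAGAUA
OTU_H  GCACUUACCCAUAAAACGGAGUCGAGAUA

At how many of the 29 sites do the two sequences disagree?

Mismatches occur at site 4 (U↔C), site 8 (U↔C).
That gives 2 mismatches out of 29 aligned sites, so the Hamming distance is 2.

2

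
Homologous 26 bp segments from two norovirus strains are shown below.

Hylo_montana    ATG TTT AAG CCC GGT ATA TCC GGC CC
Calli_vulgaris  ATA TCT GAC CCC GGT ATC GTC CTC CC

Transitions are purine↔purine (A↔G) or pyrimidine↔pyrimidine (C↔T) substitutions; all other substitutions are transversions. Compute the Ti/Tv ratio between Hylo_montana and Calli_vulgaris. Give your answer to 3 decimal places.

0.800

The sequences differ at positions 3 (G/A, transition), 5 (T/C, transition), 7 (A/G, transition), 9 (G/C, transversion), 18 (A/C, transversion), 19 (T/G, transversion), 20 (C/T, transition), 22 (G/C, transversion), 23 (G/T, transversion).
Of the 9 differences, 4 transitions and 5 transversions, so Ti/Tv = 4/5 = 0.800.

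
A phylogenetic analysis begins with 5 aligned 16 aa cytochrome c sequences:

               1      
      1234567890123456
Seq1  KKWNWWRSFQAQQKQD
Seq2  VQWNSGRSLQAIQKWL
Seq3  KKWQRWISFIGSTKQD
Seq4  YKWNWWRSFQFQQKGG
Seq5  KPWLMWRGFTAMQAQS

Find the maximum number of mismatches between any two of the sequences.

13

Pairwise Hamming distances:
  Seq1 vs Seq2: 8
  Seq1 vs Seq3: 7
  Seq1 vs Seq4: 4
  Seq1 vs Seq5: 8
  Seq2 vs Seq3: 13
  Seq2 vs Seq4: 9
  Seq2 vs Seq5: 12
  Seq3 vs Seq4: 10
  Seq3 vs Seq5: 11
  Seq4 vs Seq5: 11
The largest is 13, between Seq2 and Seq3.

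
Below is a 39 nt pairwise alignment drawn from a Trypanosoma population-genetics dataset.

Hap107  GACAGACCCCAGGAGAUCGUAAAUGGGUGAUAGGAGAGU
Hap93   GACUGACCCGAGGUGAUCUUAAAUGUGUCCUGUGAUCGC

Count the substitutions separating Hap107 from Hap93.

12

Mismatches occur at site 4 (A↔U), site 10 (C↔G), site 14 (A↔U), site 19 (G↔U), site 26 (G↔U), site 29 (G↔C), site 30 (A↔C), site 32 (A↔G), site 33 (G↔U), site 36 (G↔U), site 37 (A↔C), site 39 (U↔C).
That gives 12 mismatches out of 39 aligned sites, so the Hamming distance is 12.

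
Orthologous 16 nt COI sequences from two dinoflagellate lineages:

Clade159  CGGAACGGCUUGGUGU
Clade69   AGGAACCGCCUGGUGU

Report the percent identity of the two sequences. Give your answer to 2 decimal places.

81.25%

Mismatches occur at site 1 (C↔A), site 7 (G↔C), site 10 (U↔C).
13 of the 16 sites match, so the percent identity is 13/16 × 100 = 81.25%.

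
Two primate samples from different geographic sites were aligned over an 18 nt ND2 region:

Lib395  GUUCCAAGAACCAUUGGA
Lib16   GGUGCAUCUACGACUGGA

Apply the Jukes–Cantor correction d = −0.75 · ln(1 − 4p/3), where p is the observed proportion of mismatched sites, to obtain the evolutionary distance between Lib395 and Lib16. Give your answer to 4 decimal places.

0.5482

Differing sites — 2:U/G; 4:C/G; 7:A/U; 8:G/C; 9:A/U; 12:C/G; 14:U/C.
p = 7/18 = 0.388889.
d = −0.75 · ln(1 − (4/3)·0.388889) = −0.75 · ln(0.481481) = −0.75 · (-0.730889) = 0.5482.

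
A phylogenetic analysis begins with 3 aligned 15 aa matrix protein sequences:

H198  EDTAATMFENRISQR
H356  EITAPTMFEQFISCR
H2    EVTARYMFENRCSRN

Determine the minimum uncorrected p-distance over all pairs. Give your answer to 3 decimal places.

0.333

Pairwise Hamming distances:
  H198 vs H356: 5
  H198 vs H2: 6
  H356 vs H2: 8
The smallest is 5 mismatches, between H198 and H356; p = 5/15 = 0.333.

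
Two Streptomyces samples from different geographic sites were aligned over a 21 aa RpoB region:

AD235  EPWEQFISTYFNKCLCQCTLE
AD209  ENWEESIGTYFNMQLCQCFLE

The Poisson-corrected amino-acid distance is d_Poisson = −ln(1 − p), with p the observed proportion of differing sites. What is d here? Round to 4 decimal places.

0.4055

The sequences differ at positions 2 (P/N), 5 (Q/E), 6 (F/S), 8 (S/G), 13 (K/M), 14 (C/Q), 19 (T/F).
p = 7/21 = 0.333333.
d = −ln(1 − 0.333333) = −ln(0.666667) = 0.4055.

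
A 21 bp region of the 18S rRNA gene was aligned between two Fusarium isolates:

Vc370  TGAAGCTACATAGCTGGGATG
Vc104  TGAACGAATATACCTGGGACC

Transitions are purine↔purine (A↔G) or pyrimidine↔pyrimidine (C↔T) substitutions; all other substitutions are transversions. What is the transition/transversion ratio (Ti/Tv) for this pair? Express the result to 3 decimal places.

0.400

Mismatches occur at site 5 (G→C, transversion), site 6 (C→G, transversion), site 7 (T→A, transversion), site 9 (C→T, transition), site 13 (G→C, transversion), site 20 (T→C, transition), site 21 (G→C, transversion).
Of the 7 differences, 2 transitions and 5 transversions, so Ti/Tv = 2/5 = 0.400.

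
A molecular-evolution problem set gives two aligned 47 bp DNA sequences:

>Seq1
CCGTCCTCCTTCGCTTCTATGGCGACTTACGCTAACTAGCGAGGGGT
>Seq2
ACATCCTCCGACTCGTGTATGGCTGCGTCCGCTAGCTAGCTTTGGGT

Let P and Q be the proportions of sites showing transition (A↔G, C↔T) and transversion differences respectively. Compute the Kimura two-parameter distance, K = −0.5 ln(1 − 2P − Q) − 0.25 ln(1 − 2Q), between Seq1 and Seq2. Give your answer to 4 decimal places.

0.4201

The sequences differ at positions 1 (C/A, transversion), 3 (G/A, transition), 10 (T/G, transversion), 11 (T/A, transversion), 13 (G/T, transversion), 15 (T/G, transversion), 17 (C/G, transversion), 24 (G/T, transversion), 25 (A/G, transition), 27 (T/G, transversion), 29 (A/C, transversion), 35 (A/G, transition), 41 (G/T, transversion), 42 (A/T, transversion), 43 (G/T, transversion).
Of the 15 differences, 3 transitions and 12 transversions over 47 sites: P = 3/47 = 0.063830, Q = 12/47 = 0.255319.
d = −0.5·ln(0.617021) − 0.25·ln(0.489362) = −0.5·(-0.482852) − 0.25·(-0.714653) = 0.4201.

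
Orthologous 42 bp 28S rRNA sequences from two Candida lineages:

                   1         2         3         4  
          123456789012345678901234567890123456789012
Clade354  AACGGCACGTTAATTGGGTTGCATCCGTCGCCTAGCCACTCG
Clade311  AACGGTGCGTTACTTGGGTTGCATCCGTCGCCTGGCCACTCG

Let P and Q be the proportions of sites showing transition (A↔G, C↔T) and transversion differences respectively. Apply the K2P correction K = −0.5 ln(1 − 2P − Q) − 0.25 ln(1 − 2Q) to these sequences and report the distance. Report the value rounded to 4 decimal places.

Mismatches occur at site 6 (C→T, transition), site 7 (A→G, transition), site 13 (A→C, transversion), site 34 (A→G, transition).
Of the 4 differences, 3 transitions and 1 transversion over 42 sites: P = 3/42 = 0.071429, Q = 1/42 = 0.023810.
d = −0.5·ln(0.833332) − 0.25·ln(0.952380) = −0.5·(-0.182323) − 0.25·(-0.048791) = 0.1034.

0.1034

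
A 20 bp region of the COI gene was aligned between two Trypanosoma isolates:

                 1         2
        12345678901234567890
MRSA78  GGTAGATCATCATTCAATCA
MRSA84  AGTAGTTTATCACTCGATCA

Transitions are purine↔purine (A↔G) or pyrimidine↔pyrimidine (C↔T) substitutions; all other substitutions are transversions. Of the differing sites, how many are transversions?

The sequences differ at positions 1 (G/A, transition), 6 (A/T, transversion), 8 (C/T, transition), 13 (T/C, transition), 16 (A/G, transition).
Of the 5 differences, 4 transitions and 1 transversion, so the answer is 1.

1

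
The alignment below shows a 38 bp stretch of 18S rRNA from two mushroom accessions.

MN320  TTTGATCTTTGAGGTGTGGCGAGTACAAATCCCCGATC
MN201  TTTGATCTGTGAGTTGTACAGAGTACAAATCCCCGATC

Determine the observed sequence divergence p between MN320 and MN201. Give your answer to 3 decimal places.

0.132

The sequences differ at positions 9 (T/G), 14 (G/T), 18 (G/A), 19 (G/C), 20 (C/A).
There are 5 differences over 38 sites, so p = 5/38 = 0.132.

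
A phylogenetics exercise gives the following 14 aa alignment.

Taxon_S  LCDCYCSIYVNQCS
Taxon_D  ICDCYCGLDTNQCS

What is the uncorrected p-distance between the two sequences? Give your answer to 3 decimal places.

0.357

Mismatches occur at site 1 (L↔I), site 7 (S↔G), site 8 (I↔L), site 9 (Y↔D), site 10 (V↔T).
There are 5 differences over 14 sites, so p = 5/14 = 0.357.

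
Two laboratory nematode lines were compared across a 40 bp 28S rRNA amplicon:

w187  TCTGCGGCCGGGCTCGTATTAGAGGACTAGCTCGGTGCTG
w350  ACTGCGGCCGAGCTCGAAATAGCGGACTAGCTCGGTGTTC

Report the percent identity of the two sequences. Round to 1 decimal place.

The sequences differ at positions 1 (T/A), 11 (G/A), 17 (T/A), 19 (T/A), 23 (A/C), 38 (C/T), 40 (G/C).
33 of the 40 sites match, so the percent identity is 33/40 × 100 = 82.5%.

82.5%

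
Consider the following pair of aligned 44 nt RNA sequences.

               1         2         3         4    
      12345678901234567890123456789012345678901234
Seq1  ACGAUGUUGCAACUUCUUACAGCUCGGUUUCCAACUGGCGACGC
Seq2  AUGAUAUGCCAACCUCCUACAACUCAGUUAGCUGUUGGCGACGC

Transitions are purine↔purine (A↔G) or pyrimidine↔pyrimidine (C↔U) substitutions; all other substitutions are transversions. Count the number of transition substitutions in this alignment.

8

Differing sites — 2:C/U (Ti); 6:G/A (Ti); 8:U/G (Tv); 9:G/C (Tv); 14:U/C (Ti); 17:U/C (Ti); 22:G/A (Ti); 26:G/A (Ti); 30:U/A (Tv); 31:C/G (Tv); 33:A/U (Tv); 34:A/G (Ti); 35:C/U (Ti).
Of the 13 differences, 8 transitions and 5 transversions, so the answer is 8.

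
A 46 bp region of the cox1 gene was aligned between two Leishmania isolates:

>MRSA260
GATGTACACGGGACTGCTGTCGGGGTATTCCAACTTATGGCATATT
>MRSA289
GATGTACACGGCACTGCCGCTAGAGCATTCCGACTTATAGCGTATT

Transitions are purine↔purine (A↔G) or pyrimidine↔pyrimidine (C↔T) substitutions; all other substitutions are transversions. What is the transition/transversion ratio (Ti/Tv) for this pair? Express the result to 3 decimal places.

9.000

Differing sites — 12:G/C (Tv); 18:T/C (Ti); 20:T/C (Ti); 21:C/T (Ti); 22:G/A (Ti); 24:G/A (Ti); 26:T/C (Ti); 32:A/G (Ti); 39:G/A (Ti); 42:A/G (Ti).
Of the 10 differences, 9 transitions and 1 transversion, so Ti/Tv = 9/1 = 9.000.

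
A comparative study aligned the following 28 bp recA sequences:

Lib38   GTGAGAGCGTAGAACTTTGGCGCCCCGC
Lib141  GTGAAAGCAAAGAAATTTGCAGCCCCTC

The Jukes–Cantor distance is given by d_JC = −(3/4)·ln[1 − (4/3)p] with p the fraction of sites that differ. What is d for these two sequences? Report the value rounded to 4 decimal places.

0.3041

Mismatches occur at site 5 (G/A), site 9 (G/A), site 10 (T/A), site 15 (C/A), site 20 (G/C), site 21 (C/A), site 27 (G/T).
p = 7/28 = 0.250000.
d = −0.75 · ln(1 − (4/3)·0.250000) = −0.75 · ln(0.666667) = −0.75 · (-0.405465) = 0.3041.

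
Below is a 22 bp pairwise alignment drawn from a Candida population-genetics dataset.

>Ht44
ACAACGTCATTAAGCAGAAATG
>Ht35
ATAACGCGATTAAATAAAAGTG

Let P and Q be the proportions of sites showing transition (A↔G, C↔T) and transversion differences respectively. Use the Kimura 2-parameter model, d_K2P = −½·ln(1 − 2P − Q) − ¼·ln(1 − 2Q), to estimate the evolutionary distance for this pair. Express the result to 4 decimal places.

Differing sites — 2:C/T (Ti); 7:T/C (Ti); 8:C/G (Tv); 14:G/A (Ti); 15:C/T (Ti); 17:G/A (Ti); 20:A/G (Ti).
Of the 7 differences, 6 transitions and 1 transversion over 22 sites: P = 6/22 = 0.272727, Q = 1/22 = 0.045455.
d = −0.5·ln(0.409091) − 0.25·ln(0.909090) = −0.5·(-0.893818) − 0.25·(-0.095311) = 0.4707.

0.4707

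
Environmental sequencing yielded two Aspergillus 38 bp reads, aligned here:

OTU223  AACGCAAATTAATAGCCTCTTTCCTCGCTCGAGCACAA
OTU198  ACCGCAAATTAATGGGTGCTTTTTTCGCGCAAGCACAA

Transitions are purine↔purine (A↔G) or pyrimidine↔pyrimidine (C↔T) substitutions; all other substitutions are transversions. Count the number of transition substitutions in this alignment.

Mismatches occur at site 2 (A/C, transversion), site 14 (A/G, transition), site 16 (C/G, transversion), site 17 (C/T, transition), site 18 (T/G, transversion), site 23 (C/T, transition), site 24 (C/T, transition), site 29 (T/G, transversion), site 31 (G/A, transition).
Of the 9 differences, 5 transitions and 4 transversions, so the answer is 5.

5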